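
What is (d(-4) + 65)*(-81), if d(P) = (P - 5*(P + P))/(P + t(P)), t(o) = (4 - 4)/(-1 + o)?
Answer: -4536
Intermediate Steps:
t(o) = 0 (t(o) = 0/(-1 + o) = 0)
d(P) = -9 (d(P) = (P - 5*(P + P))/(P + 0) = (P - 10*P)/P = (-9*P)/P = -9)
(d(-4) + 65)*(-81) = (-9 + 65)*(-81) = 56*(-81) = -4536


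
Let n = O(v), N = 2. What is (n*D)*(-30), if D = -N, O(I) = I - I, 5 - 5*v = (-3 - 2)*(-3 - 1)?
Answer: 0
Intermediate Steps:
v = -3 (v = 1 - (-3 - 2)*(-3 - 1)/5 = 1 - (-1)*(-4) = 1 - ⅕*20 = 1 - 4 = -3)
O(I) = 0
n = 0
D = -2 (D = -1*2 = -2)
(n*D)*(-30) = (0*(-2))*(-30) = 0*(-30) = 0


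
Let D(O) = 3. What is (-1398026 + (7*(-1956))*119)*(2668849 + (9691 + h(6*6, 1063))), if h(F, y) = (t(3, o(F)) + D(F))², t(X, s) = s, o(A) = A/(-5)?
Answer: -202724893920934/25 ≈ -8.1090e+12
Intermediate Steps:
o(A) = -A/5 (o(A) = A*(-⅕) = -A/5)
h(F, y) = (3 - F/5)² (h(F, y) = (-F/5 + 3)² = (3 - F/5)²)
(-1398026 + (7*(-1956))*119)*(2668849 + (9691 + h(6*6, 1063))) = (-1398026 + (7*(-1956))*119)*(2668849 + (9691 + (-15 + 6*6)²/25)) = (-1398026 - 13692*119)*(2668849 + (9691 + (-15 + 36)²/25)) = (-1398026 - 1629348)*(2668849 + (9691 + (1/25)*21²)) = -3027374*(2668849 + (9691 + (1/25)*441)) = -3027374*(2668849 + (9691 + 441/25)) = -3027374*(2668849 + 242716/25) = -3027374*66963941/25 = -202724893920934/25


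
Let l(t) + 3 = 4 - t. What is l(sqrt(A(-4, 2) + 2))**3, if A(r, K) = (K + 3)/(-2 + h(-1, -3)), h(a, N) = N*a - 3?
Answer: (2 - I*sqrt(2))**3/8 ≈ -0.5 - 1.7678*I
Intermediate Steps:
h(a, N) = -3 + N*a
A(r, K) = -3/2 - K/2 (A(r, K) = (K + 3)/(-2 + (-3 - 3*(-1))) = (3 + K)/(-2 + (-3 + 3)) = (3 + K)/(-2 + 0) = (3 + K)/(-2) = (3 + K)*(-1/2) = -3/2 - K/2)
l(t) = 1 - t (l(t) = -3 + (4 - t) = 1 - t)
l(sqrt(A(-4, 2) + 2))**3 = (1 - sqrt((-3/2 - 1/2*2) + 2))**3 = (1 - sqrt((-3/2 - 1) + 2))**3 = (1 - sqrt(-5/2 + 2))**3 = (1 - sqrt(-1/2))**3 = (1 - I*sqrt(2)/2)**3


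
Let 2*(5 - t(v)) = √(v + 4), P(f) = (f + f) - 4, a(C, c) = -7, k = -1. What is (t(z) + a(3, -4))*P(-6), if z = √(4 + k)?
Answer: 32 + 8*√(4 + √3) ≈ 51.153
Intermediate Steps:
P(f) = -4 + 2*f (P(f) = 2*f - 4 = -4 + 2*f)
z = √3 (z = √(4 - 1) = √3 ≈ 1.7320)
t(v) = 5 - √(4 + v)/2 (t(v) = 5 - √(v + 4)/2 = 5 - √(4 + v)/2)
(t(z) + a(3, -4))*P(-6) = ((5 - √(4 + √3)/2) - 7)*(-4 + 2*(-6)) = (-2 - √(4 + √3)/2)*(-4 - 12) = (-2 - √(4 + √3)/2)*(-16) = 32 + 8*√(4 + √3)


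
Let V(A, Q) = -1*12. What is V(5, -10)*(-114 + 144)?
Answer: -360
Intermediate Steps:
V(A, Q) = -12
V(5, -10)*(-114 + 144) = -12*(-114 + 144) = -12*30 = -360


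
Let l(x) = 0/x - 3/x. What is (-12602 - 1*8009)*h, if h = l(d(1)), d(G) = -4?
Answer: -61833/4 ≈ -15458.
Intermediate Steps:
l(x) = -3/x (l(x) = 0 - 3/x = -3/x)
h = 3/4 (h = -3/(-4) = -3*(-1/4) = 3/4 ≈ 0.75000)
(-12602 - 1*8009)*h = (-12602 - 1*8009)*(3/4) = (-12602 - 8009)*(3/4) = -20611*3/4 = -61833/4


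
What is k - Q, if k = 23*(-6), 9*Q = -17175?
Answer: 5311/3 ≈ 1770.3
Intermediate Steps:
Q = -5725/3 (Q = (⅑)*(-17175) = -5725/3 ≈ -1908.3)
k = -138
k - Q = -138 - 1*(-5725/3) = -138 + 5725/3 = 5311/3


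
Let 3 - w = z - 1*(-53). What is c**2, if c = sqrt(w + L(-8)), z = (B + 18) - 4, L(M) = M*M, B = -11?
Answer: 11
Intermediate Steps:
L(M) = M**2
z = 3 (z = (-11 + 18) - 4 = 7 - 4 = 3)
w = -53 (w = 3 - (3 - 1*(-53)) = 3 - (3 + 53) = 3 - 1*56 = 3 - 56 = -53)
c = sqrt(11) (c = sqrt(-53 + (-8)**2) = sqrt(-53 + 64) = sqrt(11) ≈ 3.3166)
c**2 = (sqrt(11))**2 = 11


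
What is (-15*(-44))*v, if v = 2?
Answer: 1320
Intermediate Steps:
(-15*(-44))*v = -15*(-44)*2 = 660*2 = 1320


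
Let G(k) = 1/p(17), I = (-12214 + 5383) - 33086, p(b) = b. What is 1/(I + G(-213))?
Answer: -17/678588 ≈ -2.5052e-5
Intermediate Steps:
I = -39917 (I = -6831 - 33086 = -39917)
G(k) = 1/17
1/(I + G(-213)) = 1/(-39917 + 1/17) = 1/(-678588/17) = -17/678588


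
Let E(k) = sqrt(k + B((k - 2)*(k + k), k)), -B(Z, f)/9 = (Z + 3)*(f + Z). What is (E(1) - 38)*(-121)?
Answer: 4598 - 121*sqrt(10) ≈ 4215.4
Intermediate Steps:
B(Z, f) = -9*(3 + Z)*(Z + f) (B(Z, f) = -9*(Z + 3)*(f + Z) = -9*(3 + Z)*(Z + f))
E(k) = sqrt(-26*k - 54*k*(-2 + k) - 36*k**2*(-2 + k)**2 - 18*k**2*(-2 + k)) (E(k) = sqrt(k + (-27*(k - 2)*(k + k) - 27*k - 9*(k - 2)**2*(k + k)**2 - 9*(k - 2)*(k + k)*k)) = sqrt(k + (-27*(-2 + k)*2*k - 27*k - 9*4*k**2*(-2 + k)**2 - 9*(-2 + k)*(2*k)*k)) = sqrt(k + (-54*k*(-2 + k) - 27*k - 9*4*k**2*(-2 + k)**2 - 9*2*k*(-2 + k)*k)) = sqrt(k + (-54*k*(-2 + k) - 27*k - 36*k**2*(-2 + k)**2 - 18*k**2*(-2 + k))) = sqrt(k + (-27*k - 54*k*(-2 + k) - 36*k**2*(-2 + k)**2 - 18*k**2*(-2 + k))) = sqrt(-26*k - 54*k*(-2 + k) - 36*k**2*(-2 + k)**2 - 18*k**2*(-2 + k)))
(E(1) - 38)*(-121) = (sqrt(2)*sqrt(1*(41 - 81*1 - 18*1**3 + 63*1**2)) - 38)*(-121) = (sqrt(2)*sqrt(1*(41 - 81 - 18*1 + 63*1)) - 38)*(-121) = (sqrt(2)*sqrt(1*(41 - 81 - 18 + 63)) - 38)*(-121) = (sqrt(2)*sqrt(1*5) - 38)*(-121) = (sqrt(2)*sqrt(5) - 38)*(-121) = (sqrt(10) - 38)*(-121) = (-38 + sqrt(10))*(-121) = 4598 - 121*sqrt(10)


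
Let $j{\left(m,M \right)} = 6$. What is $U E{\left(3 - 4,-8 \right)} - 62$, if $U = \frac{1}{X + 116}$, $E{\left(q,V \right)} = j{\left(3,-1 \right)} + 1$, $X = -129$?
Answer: $- \frac{813}{13} \approx -62.538$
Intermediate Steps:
$E{\left(q,V \right)} = 7$ ($E{\left(q,V \right)} = 6 + 1 = 7$)
$U = - \frac{1}{13}$ ($U = \frac{1}{-129 + 116} = \frac{1}{-13} = - \frac{1}{13} \approx -0.076923$)
$U E{\left(3 - 4,-8 \right)} - 62 = \left(- \frac{1}{13}\right) 7 - 62 = - \frac{7}{13} - 62 = - \frac{813}{13}$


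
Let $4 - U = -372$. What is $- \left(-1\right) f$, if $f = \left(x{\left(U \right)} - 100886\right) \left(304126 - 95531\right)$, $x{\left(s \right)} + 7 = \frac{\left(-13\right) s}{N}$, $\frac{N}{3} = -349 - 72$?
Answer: $- \frac{26579794635745}{1263} \approx -2.1045 \cdot 10^{10}$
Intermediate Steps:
$U = 376$ ($U = 4 - -372 = 4 + 372 = 376$)
$N = -1263$ ($N = 3 \left(-349 - 72\right) = 3 \left(-421\right) = -1263$)
$x{\left(s \right)} = -7 + \frac{13 s}{1263}$ ($x{\left(s \right)} = -7 + \frac{\left(-13\right) s}{-1263} = -7 + - 13 s \left(- \frac{1}{1263}\right) = -7 + \frac{13 s}{1263}$)
$f = - \frac{26579794635745}{1263}$ ($f = \left(\left(-7 + \frac{13}{1263} \cdot 376\right) - 100886\right) \left(304126 - 95531\right) = \left(\left(-7 + \frac{4888}{1263}\right) - 100886\right) 208595 = \left(- \frac{3953}{1263} - 100886\right) 208595 = \left(- \frac{127422971}{1263}\right) 208595 = - \frac{26579794635745}{1263} \approx -2.1045 \cdot 10^{10}$)
$- \left(-1\right) f = - \frac{\left(-1\right) \left(-26579794635745\right)}{1263} = \left(-1\right) \frac{26579794635745}{1263} = - \frac{26579794635745}{1263}$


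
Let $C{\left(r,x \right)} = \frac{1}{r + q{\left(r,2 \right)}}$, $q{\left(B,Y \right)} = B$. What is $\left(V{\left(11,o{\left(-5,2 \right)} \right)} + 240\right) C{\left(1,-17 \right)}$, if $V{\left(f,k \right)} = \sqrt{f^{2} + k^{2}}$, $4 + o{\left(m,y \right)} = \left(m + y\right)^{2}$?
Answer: $120 + \frac{\sqrt{146}}{2} \approx 126.04$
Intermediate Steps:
$o{\left(m,y \right)} = -4 + \left(m + y\right)^{2}$
$C{\left(r,x \right)} = \frac{1}{2 r}$ ($C{\left(r,x \right)} = \frac{1}{r + r} = \frac{1}{2 r}$)
$\left(V{\left(11,o{\left(-5,2 \right)} \right)} + 240\right) C{\left(1,-17 \right)} = \left(\sqrt{11^{2} + \left(-4 + \left(-5 + 2\right)^{2}\right)^{2}} + 240\right) \frac{1}{2 \cdot 1} = \left(\sqrt{121 + \left(-4 + \left(-3\right)^{2}\right)^{2}} + 240\right) \frac{1}{2} \cdot 1 = \left(\sqrt{121 + \left(-4 + 9\right)^{2}} + 240\right) \frac{1}{2} = \left(\sqrt{121 + 5^{2}} + 240\right) \frac{1}{2} = \left(\sqrt{121 + 25} + 240\right) \frac{1}{2} = \left(\sqrt{146} + 240\right) \frac{1}{2} = \left(240 + \sqrt{146}\right) \frac{1}{2} = 120 + \frac{\sqrt{146}}{2}$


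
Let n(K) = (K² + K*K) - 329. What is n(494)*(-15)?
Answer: -7316145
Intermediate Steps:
n(K) = -329 + 2*K² (n(K) = (K² + K²) - 329 = 2*K² - 329 = -329 + 2*K²)
n(494)*(-15) = (-329 + 2*494²)*(-15) = (-329 + 2*244036)*(-15) = (-329 + 488072)*(-15) = 487743*(-15) = -7316145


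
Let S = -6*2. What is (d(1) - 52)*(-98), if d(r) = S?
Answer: 6272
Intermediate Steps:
S = -12
d(r) = -12
(d(1) - 52)*(-98) = (-12 - 52)*(-98) = -64*(-98) = 6272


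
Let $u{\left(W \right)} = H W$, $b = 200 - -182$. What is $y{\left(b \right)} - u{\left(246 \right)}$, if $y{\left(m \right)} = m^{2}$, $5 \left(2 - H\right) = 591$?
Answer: $\frac{872546}{5} \approx 1.7451 \cdot 10^{5}$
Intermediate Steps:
$H = - \frac{581}{5}$ ($H = 2 - \frac{591}{5} = - \frac{581}{5} \approx -116.2$)
$b = 382$ ($b = 200 + 182 = 382$)
$u{\left(W \right)} = - \frac{581 W}{5}$
$y{\left(b \right)} - u{\left(246 \right)} = 382^{2} - \left(- \frac{581}{5}\right) 246 = 145924 - - \frac{142926}{5} = 145924 + \frac{142926}{5} = \frac{872546}{5}$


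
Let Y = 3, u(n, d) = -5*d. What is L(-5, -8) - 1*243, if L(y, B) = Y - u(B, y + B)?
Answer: -305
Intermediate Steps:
L(y, B) = 3 + 5*B + 5*y (L(y, B) = 3 - (-5)*(y + B) = 3 - (-5)*(B + y) = 3 - (-5*B - 5*y) = 3 + (5*B + 5*y) = 3 + 5*B + 5*y)
L(-5, -8) - 1*243 = (3 + 5*(-8) + 5*(-5)) - 1*243 = (3 - 40 - 25) - 243 = -62 - 243 = -305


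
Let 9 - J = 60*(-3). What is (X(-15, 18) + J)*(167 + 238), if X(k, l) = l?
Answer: 83835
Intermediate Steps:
J = 189 (J = 9 - 60*(-3) = 9 - 1*(-180) = 9 + 180 = 189)
(X(-15, 18) + J)*(167 + 238) = (18 + 189)*(167 + 238) = 207*405 = 83835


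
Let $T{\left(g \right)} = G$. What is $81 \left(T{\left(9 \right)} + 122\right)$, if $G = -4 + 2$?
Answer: $9720$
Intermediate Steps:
$G = -2$
$T{\left(g \right)} = -2$
$81 \left(T{\left(9 \right)} + 122\right) = 81 \left(-2 + 122\right) = 81 \cdot 120 = 9720$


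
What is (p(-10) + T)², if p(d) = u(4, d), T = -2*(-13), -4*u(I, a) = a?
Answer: 3249/4 ≈ 812.25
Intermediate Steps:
u(I, a) = -a/4
T = 26
p(d) = -d/4
(p(-10) + T)² = (-¼*(-10) + 26)² = (5/2 + 26)² = (57/2)² = 3249/4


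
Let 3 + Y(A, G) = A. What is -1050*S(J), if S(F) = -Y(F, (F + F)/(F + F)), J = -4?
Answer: -7350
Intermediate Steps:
Y(A, G) = -3 + A
S(F) = 3 - F (S(F) = -(-3 + F) = 3 - F)
-1050*S(J) = -1050*(3 - 1*(-4)) = -1050*(3 + 4) = -1050*7 = -7350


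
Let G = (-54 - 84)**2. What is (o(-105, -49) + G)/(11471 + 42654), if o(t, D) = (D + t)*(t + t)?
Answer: 51384/54125 ≈ 0.94936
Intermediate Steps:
o(t, D) = 2*t*(D + t) (o(t, D) = (D + t)*(2*t) = 2*t*(D + t))
G = 19044 (G = (-138)**2 = 19044)
(o(-105, -49) + G)/(11471 + 42654) = (2*(-105)*(-49 - 105) + 19044)/(11471 + 42654) = (2*(-105)*(-154) + 19044)/54125 = (32340 + 19044)*(1/54125) = 51384*(1/54125) = 51384/54125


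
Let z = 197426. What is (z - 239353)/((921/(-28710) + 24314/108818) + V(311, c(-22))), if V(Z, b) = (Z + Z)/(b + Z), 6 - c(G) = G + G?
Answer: -7881042546652110/359841401507 ≈ -21901.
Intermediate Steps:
c(G) = 6 - 2*G (c(G) = 6 - (G + G) = 6 - 2*G)
V(Z, b) = 2*Z/(Z + b) (V(Z, b) = (2*Z)/(Z + b) = 2*Z/(Z + b))
(z - 239353)/((921/(-28710) + 24314/108818) + V(311, c(-22))) = (197426 - 239353)/((921/(-28710) + 24314/108818) + 2*311/(311 + (6 - 2*(-22)))) = -41927/((921*(-1/28710) + 24314*(1/108818)) + 2*311/(311 + (6 + 44))) = -41927/((-307/9570 + 12157/54409) + 2*311/(311 + 50)) = -41927/(99638927/520694130 + 2*311/361) = -41927/(99638927/520694130 + 2*311*(1/361)) = -41927/(99638927/520694130 + 622/361) = -41927/359841401507/187970580930 = -41927*187970580930/359841401507 = -7881042546652110/359841401507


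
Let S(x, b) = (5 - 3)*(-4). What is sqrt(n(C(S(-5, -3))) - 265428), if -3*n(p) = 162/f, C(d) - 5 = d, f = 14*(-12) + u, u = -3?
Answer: I*sqrt(95819394)/19 ≈ 515.2*I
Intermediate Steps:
S(x, b) = -8 (S(x, b) = 2*(-4) = -8)
f = -171 (f = 14*(-12) - 3 = -168 - 3 = -171)
C(d) = 5 + d
n(p) = 6/19 (n(p) = -54/(-171) = -54*(-1)/171 = -1/3*(-18/19) = 6/19)
sqrt(n(C(S(-5, -3))) - 265428) = sqrt(6/19 - 265428) = sqrt(-5043126/19) = I*sqrt(95819394)/19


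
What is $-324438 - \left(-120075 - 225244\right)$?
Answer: $20881$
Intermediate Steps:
$-324438 - \left(-120075 - 225244\right) = -324438 - -345319 = -324438 + 345319 = 20881$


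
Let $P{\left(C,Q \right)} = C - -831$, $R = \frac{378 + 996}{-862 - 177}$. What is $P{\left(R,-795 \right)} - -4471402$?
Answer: $\frac{4646648713}{1039} \approx 4.4722 \cdot 10^{6}$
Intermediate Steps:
$R = - \frac{1374}{1039}$ ($R = \frac{1374}{-1039} = 1374 \left(- \frac{1}{1039}\right) = - \frac{1374}{1039} \approx -1.3224$)
$P{\left(C,Q \right)} = 831 + C$ ($P{\left(C,Q \right)} = C + 831 = 831 + C$)
$P{\left(R,-795 \right)} - -4471402 = \left(831 - \frac{1374}{1039}\right) - -4471402 = \frac{862035}{1039} + 4471402 = \frac{4646648713}{1039}$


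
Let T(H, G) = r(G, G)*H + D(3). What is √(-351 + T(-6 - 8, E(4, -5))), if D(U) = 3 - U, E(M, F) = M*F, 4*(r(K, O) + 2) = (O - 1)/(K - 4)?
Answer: I*√5217/4 ≈ 18.057*I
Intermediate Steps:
r(K, O) = -2 + (-1 + O)/(4*(-4 + K)) (r(K, O) = -2 + ((O - 1)/(K - 4))/4 = -2 + ((-1 + O)/(-4 + K))/4 = -2 + (-1 + O)/(4*(-4 + K)))
E(M, F) = F*M
T(H, G) = H*(31 - 7*G)/(4*(-4 + G)) (T(H, G) = ((31 + G - 8*G)/(4*(-4 + G)))*H + (3 - 1*3) = ((31 - 7*G)/(4*(-4 + G)))*H + (3 - 3) = H*(31 - 7*G)/(4*(-4 + G)) + 0 = H*(31 - 7*G)/(4*(-4 + G)))
√(-351 + T(-6 - 8, E(4, -5))) = √(-351 + (-6 - 8)*(31 - (-35)*4)/(4*(-4 - 5*4))) = √(-351 + (¼)*(-14)*(31 - 7*(-20))/(-4 - 20)) = √(-351 + (¼)*(-14)*(31 + 140)/(-24)) = √(-351 + (¼)*(-14)*(-1/24)*171) = √(-351 + 399/16) = √(-5217/16) = I*√5217/4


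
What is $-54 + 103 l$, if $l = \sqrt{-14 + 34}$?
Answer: $-54 + 206 \sqrt{5} \approx 406.63$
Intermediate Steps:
$l = 2 \sqrt{5}$ ($l = \sqrt{20} = 2 \sqrt{5} \approx 4.4721$)
$-54 + 103 l = -54 + 103 \cdot 2 \sqrt{5} = -54 + 206 \sqrt{5}$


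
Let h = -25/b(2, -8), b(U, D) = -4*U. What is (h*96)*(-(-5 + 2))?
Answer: 900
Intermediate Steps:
h = 25/8 (h = -25/((-4*2)) = -25/(-8) = -25*(-1/8) = 25/8 ≈ 3.1250)
(h*96)*(-(-5 + 2)) = ((25/8)*96)*(-(-5 + 2)) = 300*(-1*(-3)) = 300*3 = 900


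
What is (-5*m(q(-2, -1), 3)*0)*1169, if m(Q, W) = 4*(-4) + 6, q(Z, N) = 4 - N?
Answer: 0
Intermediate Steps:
m(Q, W) = -10 (m(Q, W) = -16 + 6 = -10)
(-5*m(q(-2, -1), 3)*0)*1169 = (-5*(-10)*0)*1169 = (50*0)*1169 = 0*1169 = 0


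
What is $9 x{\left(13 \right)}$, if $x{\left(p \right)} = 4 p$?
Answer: $468$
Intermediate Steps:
$9 x{\left(13 \right)} = 9 \cdot 4 \cdot 13 = 9 \cdot 52 = 468$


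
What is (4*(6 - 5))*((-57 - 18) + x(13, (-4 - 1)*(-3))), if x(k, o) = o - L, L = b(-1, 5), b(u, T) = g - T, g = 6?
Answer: -244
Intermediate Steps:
b(u, T) = 6 - T
L = 1 (L = 6 - 1*5 = 6 - 5 = 1)
x(k, o) = -1 + o (x(k, o) = o - 1*1 = o - 1 = -1 + o)
(4*(6 - 5))*((-57 - 18) + x(13, (-4 - 1)*(-3))) = (4*(6 - 5))*((-57 - 18) + (-1 + (-4 - 1)*(-3))) = (4*1)*(-75 + (-1 - 5*(-3))) = 4*(-75 + (-1 + 15)) = 4*(-75 + 14) = 4*(-61) = -244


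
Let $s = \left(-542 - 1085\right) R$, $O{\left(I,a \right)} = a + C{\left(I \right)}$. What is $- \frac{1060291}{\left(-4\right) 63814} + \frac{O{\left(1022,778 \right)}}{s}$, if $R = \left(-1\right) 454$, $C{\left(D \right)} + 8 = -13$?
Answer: $\frac{391692829135}{94273443224} \approx 4.1549$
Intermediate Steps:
$C{\left(D \right)} = -21$ ($C{\left(D \right)} = -8 - 13 = -21$)
$R = -454$
$O{\left(I,a \right)} = -21 + a$ ($O{\left(I,a \right)} = a - 21 = -21 + a$)
$s = 738658$ ($s = \left(-542 - 1085\right) \left(-454\right) = \left(-1627\right) \left(-454\right) = 738658$)
$- \frac{1060291}{\left(-4\right) 63814} + \frac{O{\left(1022,778 \right)}}{s} = - \frac{1060291}{\left(-4\right) 63814} + \frac{-21 + 778}{738658} = - \frac{1060291}{-255256} + 757 \cdot \frac{1}{738658} = \left(-1060291\right) \left(- \frac{1}{255256}\right) + \frac{757}{738658} = \frac{1060291}{255256} + \frac{757}{738658} = \frac{391692829135}{94273443224}$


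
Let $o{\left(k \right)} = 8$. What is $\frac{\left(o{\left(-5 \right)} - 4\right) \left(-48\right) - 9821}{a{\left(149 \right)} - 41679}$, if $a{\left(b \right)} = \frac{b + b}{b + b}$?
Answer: $\frac{10013}{41678} \approx 0.24025$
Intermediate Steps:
$a{\left(b \right)} = 1$ ($a{\left(b \right)} = \frac{2 b}{2 b} = 2 b \frac{1}{2 b} = 1$)
$\frac{\left(o{\left(-5 \right)} - 4\right) \left(-48\right) - 9821}{a{\left(149 \right)} - 41679} = \frac{\left(8 - 4\right) \left(-48\right) - 9821}{1 - 41679} = \frac{4 \left(-48\right) - 9821}{-41678} = \left(-192 - 9821\right) \left(- \frac{1}{41678}\right) = \left(-10013\right) \left(- \frac{1}{41678}\right) = \frac{10013}{41678}$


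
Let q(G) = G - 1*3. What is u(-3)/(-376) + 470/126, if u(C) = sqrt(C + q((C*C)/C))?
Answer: 235/63 - 3*I/376 ≈ 3.7302 - 0.0079787*I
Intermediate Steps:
q(G) = -3 + G (q(G) = G - 3 = -3 + G)
u(C) = sqrt(-3 + 2*C) (u(C) = sqrt(C + (-3 + (C*C)/C)) = sqrt(C + (-3 + C**2/C)) = sqrt(C + (-3 + C)) = sqrt(-3 + 2*C))
u(-3)/(-376) + 470/126 = sqrt(-3 + 2*(-3))/(-376) + 470/126 = sqrt(-3 - 6)*(-1/376) + 470*(1/126) = sqrt(-9)*(-1/376) + 235/63 = (3*I)*(-1/376) + 235/63 = -3*I/376 + 235/63 = 235/63 - 3*I/376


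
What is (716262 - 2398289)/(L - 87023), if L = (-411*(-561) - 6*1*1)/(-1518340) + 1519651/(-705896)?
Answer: 90138997071703064/4663643140727065 ≈ 19.328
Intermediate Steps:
L = -123505090529/53589506632 (L = (230571 - 6*1)*(-1/1518340) + 1519651*(-1/705896) = (230571 - 6)*(-1/1518340) - 1519651/705896 = 230565*(-1/1518340) - 1519651/705896 = -46113/303668 - 1519651/705896 = -123505090529/53589506632 ≈ -2.3046)
(716262 - 2398289)/(L - 87023) = (716262 - 2398289)/(-123505090529/53589506632 - 87023) = -1682027/(-4663643140727065/53589506632) = -1682027*(-53589506632/4663643140727065) = 90138997071703064/4663643140727065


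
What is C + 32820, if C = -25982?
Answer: 6838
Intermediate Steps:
C + 32820 = -25982 + 32820 = 6838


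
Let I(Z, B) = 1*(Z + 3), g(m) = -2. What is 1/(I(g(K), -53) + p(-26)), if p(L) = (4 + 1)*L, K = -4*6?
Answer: -1/129 ≈ -0.0077519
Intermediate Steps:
K = -24
p(L) = 5*L
I(Z, B) = 3 + Z (I(Z, B) = 1*(3 + Z) = 3 + Z)
1/(I(g(K), -53) + p(-26)) = 1/((3 - 2) + 5*(-26)) = 1/(1 - 130) = 1/(-129) = -1/129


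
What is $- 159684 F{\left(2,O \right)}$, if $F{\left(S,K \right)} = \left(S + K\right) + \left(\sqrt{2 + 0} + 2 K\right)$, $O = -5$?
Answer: $2075892 - 159684 \sqrt{2} \approx 1.8501 \cdot 10^{6}$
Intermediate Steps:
$F{\left(S,K \right)} = S + \sqrt{2} + 3 K$ ($F{\left(S,K \right)} = \left(K + S\right) + \left(\sqrt{2} + 2 K\right) = S + \sqrt{2} + 3 K$)
$- 159684 F{\left(2,O \right)} = - 159684 \left(2 + \sqrt{2} + 3 \left(-5\right)\right) = - 159684 \left(2 + \sqrt{2} - 15\right) = - 159684 \left(-13 + \sqrt{2}\right) = 2075892 - 159684 \sqrt{2}$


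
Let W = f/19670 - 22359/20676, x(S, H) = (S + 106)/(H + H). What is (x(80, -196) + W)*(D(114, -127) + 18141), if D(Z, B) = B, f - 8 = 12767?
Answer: -387372182321/23723987 ≈ -16328.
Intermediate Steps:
f = 12775 (f = 8 + 12767 = 12775)
x(S, H) = (106 + S)/(2*H) (x(S, H) = (106 + S)/((2*H)) = (106 + S)*(1/(2*H)) = (106 + S)/(2*H))
W = -836503/1936652 (W = 12775/19670 - 22359/20676 = 12775*(1/19670) - 22359*1/20676 = 365/562 - 7453/6892 = -836503/1936652 ≈ -0.43193)
(x(80, -196) + W)*(D(114, -127) + 18141) = ((1/2)*(106 + 80)/(-196) - 836503/1936652)*(-127 + 18141) = ((1/2)*(-1/196)*186 - 836503/1936652)*18014 = (-93/196 - 836503/1936652)*18014 = -43007903/47447974*18014 = -387372182321/23723987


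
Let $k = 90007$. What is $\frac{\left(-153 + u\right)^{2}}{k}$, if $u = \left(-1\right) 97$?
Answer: $\frac{62500}{90007} \approx 0.69439$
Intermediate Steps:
$u = -97$
$\frac{\left(-153 + u\right)^{2}}{k} = \frac{\left(-153 - 97\right)^{2}}{90007} = \left(-250\right)^{2} \cdot \frac{1}{90007} = 62500 \cdot \frac{1}{90007} = \frac{62500}{90007}$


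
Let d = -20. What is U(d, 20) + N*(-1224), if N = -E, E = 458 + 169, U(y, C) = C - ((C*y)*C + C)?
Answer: 775448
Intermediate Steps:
U(y, C) = -y*C² (U(y, C) = C - (y*C² + C) = C - (C + y*C²) = C + (-C - y*C²) = -y*C²)
E = 627
N = -627 (N = -1*627 = -627)
U(d, 20) + N*(-1224) = -1*(-20)*20² - 627*(-1224) = -1*(-20)*400 + 767448 = 8000 + 767448 = 775448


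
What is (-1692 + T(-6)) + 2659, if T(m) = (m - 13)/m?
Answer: 5821/6 ≈ 970.17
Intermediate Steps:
T(m) = (-13 + m)/m
(-1692 + T(-6)) + 2659 = (-1692 + (-13 - 6)/(-6)) + 2659 = (-1692 - ⅙*(-19)) + 2659 = (-1692 + 19/6) + 2659 = -10133/6 + 2659 = 5821/6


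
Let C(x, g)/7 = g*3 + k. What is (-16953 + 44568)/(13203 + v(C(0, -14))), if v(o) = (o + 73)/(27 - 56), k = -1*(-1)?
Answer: 800835/383101 ≈ 2.0904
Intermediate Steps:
k = 1
C(x, g) = 7 + 21*g (C(x, g) = 7*(g*3 + 1) = 7*(3*g + 1) = 7*(1 + 3*g) = 7 + 21*g)
v(o) = -73/29 - o/29 (v(o) = (73 + o)/(-29) = (73 + o)*(-1/29) = -73/29 - o/29)
(-16953 + 44568)/(13203 + v(C(0, -14))) = (-16953 + 44568)/(13203 + (-73/29 - (7 + 21*(-14))/29)) = 27615/(13203 + (-73/29 - (7 - 294)/29)) = 27615/(13203 + (-73/29 - 1/29*(-287))) = 27615/(13203 + (-73/29 + 287/29)) = 27615/(13203 + 214/29) = 27615/(383101/29) = 27615*(29/383101) = 800835/383101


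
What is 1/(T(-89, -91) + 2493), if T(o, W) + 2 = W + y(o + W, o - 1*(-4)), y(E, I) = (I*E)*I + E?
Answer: -1/1298280 ≈ -7.7025e-7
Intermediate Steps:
y(E, I) = E + E*I**2 (y(E, I) = (E*I)*I + E = E*I**2 + E = E + E*I**2)
T(o, W) = -2 + W + (1 + (4 + o)**2)*(W + o) (T(o, W) = -2 + (W + (o + W)*(1 + (o - 1*(-4))**2)) = -2 + (W + (W + o)*(1 + (o + 4)**2)) = -2 + (W + (W + o)*(1 + (4 + o)**2)) = -2 + (W + (1 + (4 + o)**2)*(W + o)) = -2 + W + (1 + (4 + o)**2)*(W + o))
1/(T(-89, -91) + 2493) = 1/((-2 - 91 + (1 + (4 - 89)**2)*(-91 - 89)) + 2493) = 1/((-2 - 91 + (1 + (-85)**2)*(-180)) + 2493) = 1/((-2 - 91 + (1 + 7225)*(-180)) + 2493) = 1/((-2 - 91 + 7226*(-180)) + 2493) = 1/((-2 - 91 - 1300680) + 2493) = 1/(-1300773 + 2493) = 1/(-1298280) = -1/1298280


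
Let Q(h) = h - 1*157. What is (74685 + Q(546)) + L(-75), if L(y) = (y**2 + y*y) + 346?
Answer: 86670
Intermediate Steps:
Q(h) = -157 + h (Q(h) = h - 157 = -157 + h)
L(y) = 346 + 2*y**2 (L(y) = (y**2 + y**2) + 346 = 2*y**2 + 346 = 346 + 2*y**2)
(74685 + Q(546)) + L(-75) = (74685 + (-157 + 546)) + (346 + 2*(-75)**2) = (74685 + 389) + (346 + 2*5625) = 75074 + (346 + 11250) = 75074 + 11596 = 86670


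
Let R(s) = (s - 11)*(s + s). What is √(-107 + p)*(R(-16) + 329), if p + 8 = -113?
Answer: 2386*I*√57 ≈ 18014.0*I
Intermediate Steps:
p = -121 (p = -8 - 113 = -121)
R(s) = 2*s*(-11 + s) (R(s) = (-11 + s)*(2*s) = 2*s*(-11 + s))
√(-107 + p)*(R(-16) + 329) = √(-107 - 121)*(2*(-16)*(-11 - 16) + 329) = √(-228)*(2*(-16)*(-27) + 329) = (2*I*√57)*(864 + 329) = (2*I*√57)*1193 = 2386*I*√57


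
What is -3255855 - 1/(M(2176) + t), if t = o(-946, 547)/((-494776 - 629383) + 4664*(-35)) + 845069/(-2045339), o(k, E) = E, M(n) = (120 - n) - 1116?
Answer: -27197771714785877723619/8353495999489856 ≈ -3.2559e+6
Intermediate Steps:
M(n) = -996 - n
t = -1089059785964/2633167383261 (t = 547/((-494776 - 629383) + 4664*(-35)) + 845069/(-2045339) = 547/(-1124159 - 163240) + 845069*(-1/2045339) = 547/(-1287399) - 845069/2045339 = 547*(-1/1287399) - 845069/2045339 = -547/1287399 - 845069/2045339 = -1089059785964/2633167383261 ≈ -0.41359)
-3255855 - 1/(M(2176) + t) = -3255855 - 1/((-996 - 1*2176) - 1089059785964/2633167383261) = -3255855 - 1/((-996 - 2176) - 1089059785964/2633167383261) = -3255855 - 1/(-3172 - 1089059785964/2633167383261) = -3255855 - 1/(-8353495999489856/2633167383261) = -3255855 - 1*(-2633167383261/8353495999489856) = -3255855 + 2633167383261/8353495999489856 = -27197771714785877723619/8353495999489856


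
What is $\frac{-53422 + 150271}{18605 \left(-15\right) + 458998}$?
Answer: $\frac{96849}{179923} \approx 0.53828$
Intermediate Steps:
$\frac{-53422 + 150271}{18605 \left(-15\right) + 458998} = \frac{96849}{-279075 + 458998} = \frac{96849}{179923}$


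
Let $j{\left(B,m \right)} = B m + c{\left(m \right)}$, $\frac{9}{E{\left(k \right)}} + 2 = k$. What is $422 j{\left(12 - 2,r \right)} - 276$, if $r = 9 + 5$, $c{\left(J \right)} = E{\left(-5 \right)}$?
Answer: $\frac{407830}{7} \approx 58261.0$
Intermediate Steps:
$E{\left(k \right)} = \frac{9}{-2 + k}$
$c{\left(J \right)} = - \frac{9}{7}$ ($c{\left(J \right)} = \frac{9}{-2 - 5} = \frac{9}{-7} = 9 \left(- \frac{1}{7}\right) = - \frac{9}{7}$)
$r = 14$
$j{\left(B,m \right)} = - \frac{9}{7} + B m$ ($j{\left(B,m \right)} = B m - \frac{9}{7} = - \frac{9}{7} + B m$)
$422 j{\left(12 - 2,r \right)} - 276 = 422 \left(- \frac{9}{7} + \left(12 - 2\right) 14\right) - 276 = 422 \left(- \frac{9}{7} + 10 \cdot 14\right) - 276 = 422 \left(- \frac{9}{7} + 140\right) - 276 = 422 \cdot \frac{971}{7} - 276 = \frac{409762}{7} - 276 = \frac{407830}{7}$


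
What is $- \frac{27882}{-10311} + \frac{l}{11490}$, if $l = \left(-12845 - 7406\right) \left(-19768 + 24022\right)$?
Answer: $- \frac{49330507073}{6581855} \approx -7494.9$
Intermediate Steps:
$l = -86147754$ ($l = \left(-20251\right) 4254 = -86147754$)
$- \frac{27882}{-10311} + \frac{l}{11490} = - \frac{27882}{-10311} - \frac{86147754}{11490} = \left(-27882\right) \left(- \frac{1}{10311}\right) - \frac{14357959}{1915} = \frac{9294}{3437} - \frac{14357959}{1915} = - \frac{49330507073}{6581855}$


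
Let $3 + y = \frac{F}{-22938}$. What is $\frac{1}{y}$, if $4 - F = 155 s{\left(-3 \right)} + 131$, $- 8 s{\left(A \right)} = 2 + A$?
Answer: $- \frac{183504}{549341} \approx -0.33404$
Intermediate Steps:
$s{\left(A \right)} = - \frac{1}{4} - \frac{A}{8}$ ($s{\left(A \right)} = - \frac{2 + A}{8} = - \frac{1}{4} - \frac{A}{8}$)
$F = - \frac{1171}{8}$ ($F = 4 - \left(155 \left(- \frac{1}{4} - - \frac{3}{8}\right) + 131\right) = 4 - \left(155 \left(- \frac{1}{4} + \frac{3}{8}\right) + 131\right) = 4 - \left(155 \cdot \frac{1}{8} + 131\right) = 4 - \left(\frac{155}{8} + 131\right) = 4 - \frac{1203}{8} = - \frac{1171}{8} \approx -146.38$)
$y = - \frac{549341}{183504}$ ($y = -3 - \frac{1171}{8 \left(-22938\right)} = -3 - - \frac{1171}{183504} = -3 + \frac{1171}{183504} = - \frac{549341}{183504} \approx -2.9936$)
$\frac{1}{y} = \frac{1}{- \frac{549341}{183504}} = - \frac{183504}{549341}$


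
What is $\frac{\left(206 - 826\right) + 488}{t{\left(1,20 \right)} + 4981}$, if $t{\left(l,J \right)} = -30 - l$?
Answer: $- \frac{2}{75} \approx -0.026667$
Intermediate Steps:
$\frac{\left(206 - 826\right) + 488}{t{\left(1,20 \right)} + 4981} = \frac{\left(206 - 826\right) + 488}{\left(-30 - 1\right) + 4981} = \frac{-620 + 488}{-31 + 4981} = - \frac{132}{4950} = \left(-132\right) \frac{1}{4950} = - \frac{2}{75}$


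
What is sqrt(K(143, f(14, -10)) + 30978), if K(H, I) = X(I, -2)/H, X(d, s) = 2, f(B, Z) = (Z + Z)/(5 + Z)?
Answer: 4*sqrt(39591838)/143 ≈ 176.01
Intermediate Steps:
f(B, Z) = 2*Z/(5 + Z) (f(B, Z) = (2*Z)/(5 + Z) = 2*Z/(5 + Z))
K(H, I) = 2/H
sqrt(K(143, f(14, -10)) + 30978) = sqrt(2/143 + 30978) = sqrt(4429856/143) = 4*sqrt(39591838)/143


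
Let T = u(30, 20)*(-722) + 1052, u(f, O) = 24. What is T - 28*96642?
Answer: -2722252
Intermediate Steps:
T = -16276 (T = 24*(-722) + 1052 = -17328 + 1052 = -16276)
T - 28*96642 = -16276 - 28*96642 = -16276 - 2705976 = -2722252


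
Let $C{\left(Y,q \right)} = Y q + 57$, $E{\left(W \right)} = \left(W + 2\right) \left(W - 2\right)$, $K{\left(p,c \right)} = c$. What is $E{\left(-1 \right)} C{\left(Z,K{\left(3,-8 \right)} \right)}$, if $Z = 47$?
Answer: $957$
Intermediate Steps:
$E{\left(W \right)} = \left(-2 + W\right) \left(2 + W\right)$ ($E{\left(W \right)} = \left(2 + W\right) \left(-2 + W\right) = \left(-2 + W\right) \left(2 + W\right)$)
$C{\left(Y,q \right)} = 57 + Y q$
$E{\left(-1 \right)} C{\left(Z,K{\left(3,-8 \right)} \right)} = \left(-4 + \left(-1\right)^{2}\right) \left(57 + 47 \left(-8\right)\right) = \left(-4 + 1\right) \left(57 - 376\right) = \left(-3\right) \left(-319\right) = 957$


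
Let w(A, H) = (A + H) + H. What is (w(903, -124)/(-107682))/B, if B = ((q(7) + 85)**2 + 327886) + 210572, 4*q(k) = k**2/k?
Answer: -40/3590387907 ≈ -1.1141e-8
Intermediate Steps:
q(k) = k/4 (q(k) = (k**2/k)/4 = k/4)
w(A, H) = A + 2*H
B = 8735737/16 (B = (((1/4)*7 + 85)**2 + 327886) + 210572 = ((7/4 + 85)**2 + 327886) + 210572 = ((347/4)**2 + 327886) + 210572 = (120409/16 + 327886) + 210572 = 5366585/16 + 210572 = 8735737/16 ≈ 5.4598e+5)
(w(903, -124)/(-107682))/B = ((903 + 2*(-124))/(-107682))/(8735737/16) = ((903 - 248)*(-1/107682))*(16/8735737) = (655*(-1/107682))*(16/8735737) = -5/822*16/8735737 = -40/3590387907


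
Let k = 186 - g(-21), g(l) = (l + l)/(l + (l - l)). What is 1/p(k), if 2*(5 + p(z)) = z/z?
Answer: -2/9 ≈ -0.22222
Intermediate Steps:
g(l) = 2 (g(l) = (2*l)/(l + 0) = (2*l)/l = 2)
k = 184 (k = 186 - 1*2 = 186 - 2 = 184)
p(z) = -9/2 (p(z) = -5 + (z/z)/2 = -5 + (½)*1 = -5 + ½ = -9/2)
1/p(k) = 1/(-9/2) = -2/9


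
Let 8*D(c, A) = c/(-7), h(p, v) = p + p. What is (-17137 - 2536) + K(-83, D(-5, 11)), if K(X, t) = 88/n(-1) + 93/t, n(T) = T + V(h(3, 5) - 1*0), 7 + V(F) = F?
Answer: -93377/5 ≈ -18675.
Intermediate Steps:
h(p, v) = 2*p
V(F) = -7 + F
D(c, A) = -c/56 (D(c, A) = (c/(-7))/8 = (c*(-⅐))/8 = (-c/7)/8 = -c/56)
n(T) = -1 + T (n(T) = T + (-7 + (2*3 - 1*0)) = T + (-7 + (6 + 0)) = T + (-7 + 6) = T - 1 = -1 + T)
K(X, t) = -44 + 93/t (K(X, t) = 88/(-1 - 1) + 93/t = 88/(-2) + 93/t = 88*(-½) + 93/t = -44 + 93/t)
(-17137 - 2536) + K(-83, D(-5, 11)) = (-17137 - 2536) + (-44 + 93/((-1/56*(-5)))) = -19673 + (-44 + 93/(5/56)) = -19673 + (-44 + 93*(56/5)) = -19673 + (-44 + 5208/5) = -19673 + 4988/5 = -93377/5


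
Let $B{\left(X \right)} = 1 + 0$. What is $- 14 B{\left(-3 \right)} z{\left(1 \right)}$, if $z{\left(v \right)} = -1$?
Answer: $14$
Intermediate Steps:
$B{\left(X \right)} = 1$
$- 14 B{\left(-3 \right)} z{\left(1 \right)} = \left(-14\right) 1 \left(-1\right) = \left(-14\right) \left(-1\right) = 14$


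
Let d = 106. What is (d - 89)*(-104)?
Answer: -1768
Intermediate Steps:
(d - 89)*(-104) = (106 - 89)*(-104) = 17*(-104) = -1768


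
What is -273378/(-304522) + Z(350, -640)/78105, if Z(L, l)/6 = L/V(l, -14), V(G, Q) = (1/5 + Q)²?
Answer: 3389125258603/3774630431547 ≈ 0.89787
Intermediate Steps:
V(G, Q) = (⅕ + Q)²
Z(L, l) = 50*L/1587 (Z(L, l) = 6*(L/(((1 + 5*(-14))²/25))) = 6*(L/(((1 - 70)²/25))) = 6*(L/(((1/25)*(-69)²))) = 6*(L/(((1/25)*4761))) = 6*(L/(4761/25)) = 6*(L*(25/4761)) = 6*(25*L/4761) = 50*L/1587)
-273378/(-304522) + Z(350, -640)/78105 = -273378/(-304522) + ((50/1587)*350)/78105 = -273378*(-1/304522) + (17500/1587)*(1/78105) = 136689/152261 + 3500/24790527 = 3389125258603/3774630431547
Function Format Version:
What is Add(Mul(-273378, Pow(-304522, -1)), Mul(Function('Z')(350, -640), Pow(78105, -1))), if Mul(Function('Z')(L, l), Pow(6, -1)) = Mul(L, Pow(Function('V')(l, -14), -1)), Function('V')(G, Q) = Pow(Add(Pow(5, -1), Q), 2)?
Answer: Rational(3389125258603, 3774630431547) ≈ 0.89787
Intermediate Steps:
Function('V')(G, Q) = Pow(Add(Rational(1, 5), Q), 2)
Function('Z')(L, l) = Mul(Rational(50, 1587), L) (Function('Z')(L, l) = Mul(6, Mul(L, Pow(Mul(Rational(1, 25), Pow(Add(1, Mul(5, -14)), 2)), -1))) = Mul(6, Mul(L, Pow(Mul(Rational(1, 25), Pow(Add(1, -70), 2)), -1))) = Mul(6, Mul(L, Pow(Mul(Rational(1, 25), Pow(-69, 2)), -1))) = Mul(6, Mul(L, Pow(Mul(Rational(1, 25), 4761), -1))) = Mul(6, Mul(L, Pow(Rational(4761, 25), -1))) = Mul(6, Mul(L, Rational(25, 4761))) = Mul(6, Mul(Rational(25, 4761), L)) = Mul(Rational(50, 1587), L))
Add(Mul(-273378, Pow(-304522, -1)), Mul(Function('Z')(350, -640), Pow(78105, -1))) = Add(Mul(-273378, Pow(-304522, -1)), Mul(Mul(Rational(50, 1587), 350), Pow(78105, -1))) = Add(Mul(-273378, Rational(-1, 304522)), Mul(Rational(17500, 1587), Rational(1, 78105))) = Add(Rational(136689, 152261), Rational(3500, 24790527)) = Rational(3389125258603, 3774630431547)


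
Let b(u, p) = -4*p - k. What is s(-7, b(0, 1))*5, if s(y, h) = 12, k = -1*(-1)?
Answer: 60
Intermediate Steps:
k = 1
b(u, p) = -1 - 4*p (b(u, p) = -4*p - 1*1 = -4*p - 1 = -1 - 4*p)
s(-7, b(0, 1))*5 = 12*5 = 60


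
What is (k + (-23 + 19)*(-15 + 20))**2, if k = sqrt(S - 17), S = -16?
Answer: (-20 + I*sqrt(33))**2 ≈ 367.0 - 229.78*I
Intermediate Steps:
k = I*sqrt(33) (k = sqrt(-16 - 17) = sqrt(-33) = I*sqrt(33) ≈ 5.7446*I)
(k + (-23 + 19)*(-15 + 20))**2 = (I*sqrt(33) + (-23 + 19)*(-15 + 20))**2 = (I*sqrt(33) - 4*5)**2 = (I*sqrt(33) - 20)**2 = (-20 + I*sqrt(33))**2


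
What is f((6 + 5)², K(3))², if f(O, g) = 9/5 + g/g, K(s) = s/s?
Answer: 196/25 ≈ 7.8400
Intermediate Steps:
K(s) = 1
f(O, g) = 14/5 (f(O, g) = 9*(⅕) + 1 = 9/5 + 1 = 14/5)
f((6 + 5)², K(3))² = (14/5)² = 196/25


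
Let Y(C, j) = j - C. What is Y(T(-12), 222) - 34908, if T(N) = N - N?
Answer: -34686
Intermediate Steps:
T(N) = 0
Y(T(-12), 222) - 34908 = (222 - 1*0) - 34908 = (222 + 0) - 34908 = 222 - 34908 = -34686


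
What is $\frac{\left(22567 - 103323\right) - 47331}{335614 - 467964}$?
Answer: $\frac{128087}{132350} \approx 0.96779$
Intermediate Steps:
$\frac{\left(22567 - 103323\right) - 47331}{335614 - 467964} = \frac{-80756 - 47331}{-132350} = \left(-128087\right) \left(- \frac{1}{132350}\right) = \frac{128087}{132350}$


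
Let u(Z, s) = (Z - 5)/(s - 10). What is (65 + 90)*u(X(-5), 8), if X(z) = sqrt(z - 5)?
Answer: 775/2 - 155*I*sqrt(10)/2 ≈ 387.5 - 245.08*I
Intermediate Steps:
X(z) = sqrt(-5 + z)
u(Z, s) = (-5 + Z)/(-10 + s)
(65 + 90)*u(X(-5), 8) = (65 + 90)*((-5 + sqrt(-5 - 5))/(-10 + 8)) = 155*((-5 + sqrt(-10))/(-2)) = 155*(-(-5 + I*sqrt(10))/2) = 155*(5/2 - I*sqrt(10)/2) = 775/2 - 155*I*sqrt(10)/2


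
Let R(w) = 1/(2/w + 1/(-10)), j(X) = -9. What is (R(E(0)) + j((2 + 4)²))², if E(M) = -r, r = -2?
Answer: 5041/81 ≈ 62.235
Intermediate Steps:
E(M) = 2 (E(M) = -1*(-2) = 2)
R(w) = 1/(-⅒ + 2/w) (R(w) = 1/(2/w - ⅒) = 1/(-⅒ + 2/w))
(R(E(0)) + j((2 + 4)²))² = (-10*2/(-20 + 2) - 9)² = (-10*2/(-18) - 9)² = (-10*2*(-1/18) - 9)² = (10/9 - 9)² = (-71/9)² = 5041/81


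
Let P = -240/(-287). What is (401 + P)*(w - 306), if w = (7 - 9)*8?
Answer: -5305042/41 ≈ -1.2939e+5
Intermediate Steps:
P = 240/287 (P = -240*(-1/287) = 240/287 ≈ 0.83624)
w = -16 (w = -2*8 = -16)
(401 + P)*(w - 306) = (401 + 240/287)*(-16 - 306) = (115327/287)*(-322) = -5305042/41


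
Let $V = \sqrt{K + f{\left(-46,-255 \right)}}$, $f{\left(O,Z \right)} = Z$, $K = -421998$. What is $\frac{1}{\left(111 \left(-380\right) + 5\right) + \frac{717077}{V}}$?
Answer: $- \frac{17808520275}{751588542022054} + \frac{6453693 i \sqrt{5213}}{751588542022054} \approx -2.3695 \cdot 10^{-5} + 6.1997 \cdot 10^{-7} i$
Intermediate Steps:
$V = 9 i \sqrt{5213}$ ($V = \sqrt{-421998 - 255} = \sqrt{-422253} = 9 i \sqrt{5213} \approx 649.81 i$)
$\frac{1}{\left(111 \left(-380\right) + 5\right) + \frac{717077}{V}} = \frac{1}{\left(111 \left(-380\right) + 5\right) + \frac{717077}{9 i \sqrt{5213}}} = \frac{1}{\left(-42180 + 5\right) + 717077 \left(- \frac{i \sqrt{5213}}{46917}\right)} = \frac{1}{-42175 - \frac{717077 i \sqrt{5213}}{46917}}$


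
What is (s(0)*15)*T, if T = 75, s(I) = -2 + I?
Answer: -2250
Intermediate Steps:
(s(0)*15)*T = ((-2 + 0)*15)*75 = -2*15*75 = -30*75 = -2250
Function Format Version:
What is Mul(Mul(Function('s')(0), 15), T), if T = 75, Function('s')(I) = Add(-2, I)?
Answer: -2250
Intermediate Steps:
Mul(Mul(Function('s')(0), 15), T) = Mul(Mul(Add(-2, 0), 15), 75) = Mul(Mul(-2, 15), 75) = Mul(-30, 75) = -2250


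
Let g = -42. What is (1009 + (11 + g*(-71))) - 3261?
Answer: 741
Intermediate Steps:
(1009 + (11 + g*(-71))) - 3261 = (1009 + (11 - 42*(-71))) - 3261 = (1009 + (11 + 2982)) - 3261 = (1009 + 2993) - 3261 = 4002 - 3261 = 741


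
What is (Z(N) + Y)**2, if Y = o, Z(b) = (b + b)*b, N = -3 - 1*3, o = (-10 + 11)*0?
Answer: 5184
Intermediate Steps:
o = 0 (o = 1*0 = 0)
N = -6 (N = -3 - 3 = -6)
Z(b) = 2*b**2 (Z(b) = (2*b)*b = 2*b**2)
Y = 0
(Z(N) + Y)**2 = (2*(-6)**2 + 0)**2 = (2*36 + 0)**2 = (72 + 0)**2 = 72**2 = 5184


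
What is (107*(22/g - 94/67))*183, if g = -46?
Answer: -56765319/1541 ≈ -36837.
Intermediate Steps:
(107*(22/g - 94/67))*183 = (107*(22/(-46) - 94/67))*183 = (107*(22*(-1/46) - 94*1/67))*183 = (107*(-11/23 - 94/67))*183 = (107*(-2899/1541))*183 = -310193/1541*183 = -56765319/1541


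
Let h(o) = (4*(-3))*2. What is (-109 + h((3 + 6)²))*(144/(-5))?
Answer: 19152/5 ≈ 3830.4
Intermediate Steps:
h(o) = -24 (h(o) = -12*2 = -24)
(-109 + h((3 + 6)²))*(144/(-5)) = (-109 - 24)*(144/(-5)) = -19152*(-1)/5 = -133*(-144/5) = 19152/5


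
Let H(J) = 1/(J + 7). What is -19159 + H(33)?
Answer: -766359/40 ≈ -19159.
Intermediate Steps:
H(J) = 1/(7 + J)
-19159 + H(33) = -19159 + 1/(7 + 33) = -19159 + 1/40 = -766359/40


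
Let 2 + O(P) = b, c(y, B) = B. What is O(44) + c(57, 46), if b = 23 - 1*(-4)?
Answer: 71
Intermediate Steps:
b = 27 (b = 23 + 4 = 27)
O(P) = 25 (O(P) = -2 + 27 = 25)
O(44) + c(57, 46) = 25 + 46 = 71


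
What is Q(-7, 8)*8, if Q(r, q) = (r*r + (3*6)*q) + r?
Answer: 1488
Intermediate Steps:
Q(r, q) = r + r**2 + 18*q (Q(r, q) = (r**2 + 18*q) + r = r + r**2 + 18*q)
Q(-7, 8)*8 = (-7 + (-7)**2 + 18*8)*8 = (-7 + 49 + 144)*8 = 186*8 = 1488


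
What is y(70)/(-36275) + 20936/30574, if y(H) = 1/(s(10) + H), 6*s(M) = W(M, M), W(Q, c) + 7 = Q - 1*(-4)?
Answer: 162143209178/236786839975 ≈ 0.68476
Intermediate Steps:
W(Q, c) = -3 + Q (W(Q, c) = -7 + (Q - 1*(-4)) = -7 + (Q + 4) = -7 + (4 + Q) = -3 + Q)
s(M) = -½ + M/6 (s(M) = (-3 + M)/6 = -½ + M/6)
y(H) = 1/(7/6 + H) (y(H) = 1/((-½ + (⅙)*10) + H) = 1/((-½ + 5/3) + H) = 1/(7/6 + H))
y(70)/(-36275) + 20936/30574 = (6/(7 + 6*70))/(-36275) + 20936/30574 = (6/(7 + 420))*(-1/36275) + 20936*(1/30574) = (6/427)*(-1/36275) + 10468/15287 = -6/15489425 + 10468/15287 = 162143209178/236786839975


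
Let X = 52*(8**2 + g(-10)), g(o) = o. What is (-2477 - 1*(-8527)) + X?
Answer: 8858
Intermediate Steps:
X = 2808 (X = 52*(8**2 - 10) = 52*(64 - 10) = 52*54 = 2808)
(-2477 - 1*(-8527)) + X = (-2477 - 1*(-8527)) + 2808 = (-2477 + 8527) + 2808 = 6050 + 2808 = 8858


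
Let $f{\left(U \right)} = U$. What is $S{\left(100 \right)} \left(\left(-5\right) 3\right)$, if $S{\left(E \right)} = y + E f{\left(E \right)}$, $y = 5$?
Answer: $-150075$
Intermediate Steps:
$S{\left(E \right)} = 5 + E^{2}$ ($S{\left(E \right)} = 5 + E E = 5 + E^{2}$)
$S{\left(100 \right)} \left(\left(-5\right) 3\right) = \left(5 + 100^{2}\right) \left(\left(-5\right) 3\right) = \left(5 + 10000\right) \left(-15\right) = 10005 \left(-15\right) = -150075$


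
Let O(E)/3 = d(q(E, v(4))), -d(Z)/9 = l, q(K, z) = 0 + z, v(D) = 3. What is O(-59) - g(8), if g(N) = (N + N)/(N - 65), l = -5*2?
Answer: 15406/57 ≈ 270.28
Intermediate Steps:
l = -10
q(K, z) = z
d(Z) = 90 (d(Z) = -9*(-10) = 90)
g(N) = 2*N/(-65 + N) (g(N) = (2*N)/(-65 + N) = 2*N/(-65 + N))
O(E) = 270 (O(E) = 3*90 = 270)
O(-59) - g(8) = 270 - 2*8/(-65 + 8) = 270 - 2*8/(-57) = 270 - 2*8*(-1)/57 = 270 - 1*(-16/57) = 270 + 16/57 = 15406/57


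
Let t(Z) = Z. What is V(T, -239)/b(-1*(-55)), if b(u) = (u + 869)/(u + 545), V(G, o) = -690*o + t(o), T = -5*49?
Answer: 8233550/77 ≈ 1.0693e+5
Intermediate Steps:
T = -245
V(G, o) = -689*o (V(G, o) = -690*o + o = -689*o)
b(u) = (869 + u)/(545 + u)
V(T, -239)/b(-1*(-55)) = (-689*(-239))/(((869 - 1*(-55))/(545 - 1*(-55)))) = 164671/(((869 + 55)/(545 + 55))) = 164671/((924/600)) = 164671/(((1/600)*924)) = 164671/(77/50) = 164671*(50/77) = 8233550/77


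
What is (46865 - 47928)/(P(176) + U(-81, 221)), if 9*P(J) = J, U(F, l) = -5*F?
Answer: -9567/3821 ≈ -2.5038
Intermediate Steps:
P(J) = J/9
(46865 - 47928)/(P(176) + U(-81, 221)) = (46865 - 47928)/((⅑)*176 - 5*(-81)) = -1063/(176/9 + 405) = -1063/3821/9 = -1063*9/3821 = -9567/3821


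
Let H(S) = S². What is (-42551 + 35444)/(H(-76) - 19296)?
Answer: 7107/13520 ≈ 0.52567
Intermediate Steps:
(-42551 + 35444)/(H(-76) - 19296) = (-42551 + 35444)/((-76)² - 19296) = -7107/(5776 - 19296) = -7107/(-13520) = -7107*(-1/13520) = 7107/13520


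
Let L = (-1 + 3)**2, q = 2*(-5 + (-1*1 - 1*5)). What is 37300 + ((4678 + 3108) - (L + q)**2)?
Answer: 44762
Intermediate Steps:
q = -22 (q = 2*(-5 + (-1 - 5)) = 2*(-5 - 6) = 2*(-11) = -22)
L = 4 (L = 2**2 = 4)
37300 + ((4678 + 3108) - (L + q)**2) = 37300 + ((4678 + 3108) - (4 - 22)**2) = 37300 + (7786 - 1*(-18)**2) = 37300 + (7786 - 1*324) = 37300 + (7786 - 324) = 37300 + 7462 = 44762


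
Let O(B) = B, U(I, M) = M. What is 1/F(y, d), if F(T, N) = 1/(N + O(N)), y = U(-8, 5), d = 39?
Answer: 78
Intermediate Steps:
y = 5
F(T, N) = 1/(2*N) (F(T, N) = 1/(N + N) = 1/(2*N))
1/F(y, d) = 1/((½)/39) = 1/((½)*(1/39)) = 1/(1/78) = 78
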